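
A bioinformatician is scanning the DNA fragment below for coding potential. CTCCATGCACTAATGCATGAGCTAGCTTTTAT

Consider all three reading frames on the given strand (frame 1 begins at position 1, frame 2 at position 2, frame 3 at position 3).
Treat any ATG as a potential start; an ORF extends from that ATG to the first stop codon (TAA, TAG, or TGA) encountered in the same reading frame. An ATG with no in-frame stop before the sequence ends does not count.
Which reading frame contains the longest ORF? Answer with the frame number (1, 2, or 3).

Frame 1: CTC CAT GCA CTA ATG CAT GAG CTA GCT TTT — no ATG→stop ORF.
Frame 2: TCC ATG CAC TAA TGC ATG AGC TAG CTT TTA — ATG at 5, stop TAA at 11 → 9 nt; ATG at 17, stop TAG at 23 → 9 nt.
Frame 3: CCA TGC ACT AAT GCA TGA GCT AGC TTT TAT — no ATG→stop ORF.
Longest ORF is 9 nt in frame 2 (positions 5–13).

2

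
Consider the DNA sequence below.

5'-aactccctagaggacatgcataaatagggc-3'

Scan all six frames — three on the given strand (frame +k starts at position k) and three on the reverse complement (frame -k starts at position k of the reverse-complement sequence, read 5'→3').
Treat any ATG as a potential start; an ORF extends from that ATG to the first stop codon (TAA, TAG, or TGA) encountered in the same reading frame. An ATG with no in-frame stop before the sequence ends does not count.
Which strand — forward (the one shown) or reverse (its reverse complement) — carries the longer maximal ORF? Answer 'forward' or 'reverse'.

reverse

Reverse complement (5'→3'): GCCCTATTTATGCATGTCCTCTAGGGAGTT
Frame +1: AAC TCC CTA GAG GAC ATG CAT AAA TAG GGC — ATG at 16, stop TAG at 25 → 12 nt.
Frame +2: ACT CCC TAG AGG ACA TGC ATA AAT AGG — no ATG→stop ORF.
Frame +3: CTC CCT AGA GGA CAT GCA TAA ATA GGG — no ATG→stop ORF.
Frame -1: GCC CTA TTT ATG CAT GTC CTC TAG GGA GTT — ATG at 10, stop TAG at 22 → 15 nt.
Frame -2: CCC TAT TTA TGC ATG TCC TCT AGG GAG — no ATG→stop ORF.
Frame -3: CCT ATT TAT GCA TGT CCT CTA GGG AGT — no ATG→stop ORF.
Forward-strand max 12 nt; reverse-strand max 15 nt. The reverse strand has the longer ORF.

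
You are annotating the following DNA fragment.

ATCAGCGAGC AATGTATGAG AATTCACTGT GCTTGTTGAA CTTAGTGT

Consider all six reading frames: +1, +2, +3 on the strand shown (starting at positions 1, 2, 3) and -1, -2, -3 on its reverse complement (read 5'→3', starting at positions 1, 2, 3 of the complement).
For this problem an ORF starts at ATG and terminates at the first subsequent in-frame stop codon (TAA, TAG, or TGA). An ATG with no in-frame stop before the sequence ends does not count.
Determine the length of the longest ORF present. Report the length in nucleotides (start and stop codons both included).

24

Reverse complement (5'→3'): ACACTAAGTTCAACAAGCACAGTGAATTCTCATACATTGCTCGCTGAT
Frame +1: ATC AGC GAG CAA TGT ATG AGA ATT CAC TGT GCT TGT TGA ACT TAG TGT — ATG at 16, stop TGA at 37 → 24 nt.
Frame +2: TCA GCG AGC AAT GTA TGA GAA TTC ACT GTG CTT GTT GAA CTT AGT — no ATG→stop ORF.
Frame +3: CAG CGA GCA ATG TAT GAG AAT TCA CTG TGC TTG TTG AAC TTA GTG — no ATG→stop ORF.
Frame -1: ACA CTA AGT TCA ACA AGC ACA GTG AAT TCT CAT ACA TTG CTC GCT GAT — no ATG→stop ORF.
Frame -2: CAC TAA GTT CAA CAA GCA CAG TGA ATT CTC ATA CAT TGC TCG CTG — no ATG→stop ORF.
Frame -3: ACT AAG TTC AAC AAG CAC AGT GAA TTC TCA TAC ATT GCT CGC TGA — no ATG→stop ORF.
Longest: frame +1, positions 16–39, 24 nt = 8 codons = 7 aa. → 24 nucleotides.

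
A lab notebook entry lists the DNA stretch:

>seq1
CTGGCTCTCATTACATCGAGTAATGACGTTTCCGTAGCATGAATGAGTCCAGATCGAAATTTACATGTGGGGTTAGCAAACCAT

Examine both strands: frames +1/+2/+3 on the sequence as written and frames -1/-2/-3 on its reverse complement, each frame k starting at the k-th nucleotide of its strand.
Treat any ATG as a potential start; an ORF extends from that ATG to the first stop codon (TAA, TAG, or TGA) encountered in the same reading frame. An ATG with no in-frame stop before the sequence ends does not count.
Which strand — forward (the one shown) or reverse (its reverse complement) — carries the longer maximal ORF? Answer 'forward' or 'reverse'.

reverse

Reverse complement (5'→3'): ATGGTTTGCTAACCCCACATGTAAATTTCGATCTGGACTCATTCATGCTACGGAAACGTCATTACTCGATGTAATGAGAGCCAG
Frame +1: CTG GCT CTC ATT ACA TCG AGT AAT GAC GTT TCC GTA GCA TGA ATG AGT CCA GAT CGA AAT TTA CAT GTG GGG TTA GCA AAC CAT — no ATG→stop ORF.
Frame +2: TGG CTC TCA TTA CAT CGA GTA ATG ACG TTT CCG TAG CAT GAA TGA GTC CAG ATC GAA ATT TAC ATG TGG GGT TAG CAA ACC — ATG at 23, stop TAG at 35 → 15 nt; ATG at 65, stop TAG at 74 → 12 nt.
Frame +3: GGC TCT CAT TAC ATC GAG TAA TGA CGT TTC CGT AGC ATG AAT GAG TCC AGA TCG AAA TTT ACA TGT GGG GTT AGC AAA CCA — no ATG→stop ORF.
Frame -1: ATG GTT TGC TAA CCC CAC ATG TAA ATT TCG ATC TGG ACT CAT TCA TGC TAC GGA AAC GTC ATT ACT CGA TGT AAT GAG AGC CAG — ATG at 1, stop TAA at 10 → 12 nt; ATG at 19, stop TAA at 22 → 6 nt.
Frame -2: TGG TTT GCT AAC CCC ACA TGT AAA TTT CGA TCT GGA CTC ATT CAT GCT ACG GAA ACG TCA TTA CTC GAT GTA ATG AGA GCC — no ATG→stop ORF.
Frame -3: GGT TTG CTA ACC CCA CAT GTA AAT TTC GAT CTG GAC TCA TTC ATG CTA CGG AAA CGT CAT TAC TCG ATG TAA TGA GAG CCA — ATG at 45, stop TAA at 72 → 30 nt; ATG at 69, stop TAA at 72 → 6 nt.
Forward-strand max 15 nt; reverse-strand max 30 nt. The reverse strand has the longer ORF.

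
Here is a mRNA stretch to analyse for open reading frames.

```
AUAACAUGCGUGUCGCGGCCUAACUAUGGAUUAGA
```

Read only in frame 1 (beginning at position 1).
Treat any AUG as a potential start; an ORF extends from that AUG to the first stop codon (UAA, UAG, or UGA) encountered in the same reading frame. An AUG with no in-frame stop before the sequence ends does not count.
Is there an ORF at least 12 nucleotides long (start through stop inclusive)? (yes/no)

no

Frame 1: AUA ACA UGC GUG UCG CGG CCU AAC UAU GGA UUA — no AUG→stop ORF.
Largest ORF found is 0 nucleotides < 12, so no.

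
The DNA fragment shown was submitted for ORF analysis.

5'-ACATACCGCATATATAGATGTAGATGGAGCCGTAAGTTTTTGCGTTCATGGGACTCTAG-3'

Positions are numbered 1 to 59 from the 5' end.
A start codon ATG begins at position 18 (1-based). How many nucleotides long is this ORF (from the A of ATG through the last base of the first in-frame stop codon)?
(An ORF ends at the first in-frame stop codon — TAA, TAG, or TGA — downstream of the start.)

6

Codons from position 18: ATG (18–20), TAG (21–23).
TAG is the first in-frame stop; ORF spans 18–23, 6 nucleotides.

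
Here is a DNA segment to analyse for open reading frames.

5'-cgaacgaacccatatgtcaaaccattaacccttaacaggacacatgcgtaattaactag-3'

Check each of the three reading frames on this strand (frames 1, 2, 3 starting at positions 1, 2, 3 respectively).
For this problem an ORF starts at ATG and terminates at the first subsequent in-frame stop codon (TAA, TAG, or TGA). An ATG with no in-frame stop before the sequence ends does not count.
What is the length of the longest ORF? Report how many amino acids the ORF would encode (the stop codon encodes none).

Frame 1: CGA ACG AAC CCA TAT GTC AAA CCA TTA ACC CTT AAC AGG ACA CAT GCG TAA TTA ACT — no ATG→stop ORF.
Frame 2: GAA CGA ACC CAT ATG TCA AAC CAT TAA CCC TTA ACA GGA CAC ATG CGT AAT TAA CTA — ATG at 14, stop TAA at 26 → 15 nt; ATG at 44, stop TAA at 53 → 12 nt.
Frame 3: AAC GAA CCC ATA TGT CAA ACC ATT AAC CCT TAA CAG GAC ACA TGC GTA ATT AAC TAG — no ATG→stop ORF.
Longest: frame 2, positions 14–28, 15 nt = 5 codons = 4 aa. → 4 amino acids.

4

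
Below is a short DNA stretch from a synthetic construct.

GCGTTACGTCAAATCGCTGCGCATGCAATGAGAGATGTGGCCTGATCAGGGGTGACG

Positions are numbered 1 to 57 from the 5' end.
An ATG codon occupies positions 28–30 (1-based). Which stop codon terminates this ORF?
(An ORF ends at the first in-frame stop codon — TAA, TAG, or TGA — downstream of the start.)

TGA

Codons from position 28: ATG (28–30), AGA (31–33), GAT (34–36), GTG (37–39), GCC (40–42), TGA (43–45).
The first in-frame stop codon is TGA.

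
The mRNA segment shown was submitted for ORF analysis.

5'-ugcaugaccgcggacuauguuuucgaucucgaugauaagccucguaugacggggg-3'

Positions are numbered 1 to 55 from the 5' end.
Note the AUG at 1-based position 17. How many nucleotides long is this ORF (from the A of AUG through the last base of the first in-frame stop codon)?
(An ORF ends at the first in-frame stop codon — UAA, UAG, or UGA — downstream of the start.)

33

Codons from position 17: AUG (17–19), UUU (20–22), UCG (23–25), AUC (26–28), UCG (29–31), AUG (32–34), AUA (35–37), AGC (38–40), CUC (41–43), GUA (44–46), UGA (47–49).
UGA is the first in-frame stop; ORF spans 17–49, 33 nucleotides.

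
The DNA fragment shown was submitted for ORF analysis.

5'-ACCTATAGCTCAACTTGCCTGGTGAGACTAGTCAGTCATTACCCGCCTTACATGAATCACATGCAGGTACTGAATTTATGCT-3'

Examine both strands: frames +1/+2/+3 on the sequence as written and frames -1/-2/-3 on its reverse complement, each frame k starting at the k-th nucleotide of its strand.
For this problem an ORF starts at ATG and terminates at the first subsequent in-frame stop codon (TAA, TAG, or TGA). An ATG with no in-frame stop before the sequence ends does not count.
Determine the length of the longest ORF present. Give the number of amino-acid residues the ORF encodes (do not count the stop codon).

3

Reverse complement (5'→3'): AGCATAAATTCAGTACCTGCATGTGATTCATGTAAGGCGGGTAATGACTGACTAGTCTCACCAGGCAAGTTGAGCTATAGGT
Frame +1: ACC TAT AGC TCA ACT TGC CTG GTG AGA CTA GTC AGT CAT TAC CCG CCT TAC ATG AAT CAC ATG CAG GTA CTG AAT TTA TGC — no ATG→stop ORF.
Frame +2: CCT ATA GCT CAA CTT GCC TGG TGA GAC TAG TCA GTC ATT ACC CGC CTT ACA TGA ATC ACA TGC AGG TAC TGA ATT TAT GCT — no ATG→stop ORF.
Frame +3: CTA TAG CTC AAC TTG CCT GGT GAG ACT AGT CAG TCA TTA CCC GCC TTA CAT GAA TCA CAT GCA GGT ACT GAA TTT ATG — no ATG→stop ORF.
Frame -1: AGC ATA AAT TCA GTA CCT GCA TGT GAT TCA TGT AAG GCG GGT AAT GAC TGA CTA GTC TCA CCA GGC AAG TTG AGC TAT AGG — no ATG→stop ORF.
Frame -2: GCA TAA ATT CAG TAC CTG CAT GTG ATT CAT GTA AGG CGG GTA ATG ACT GAC TAG TCT CAC CAG GCA AGT TGA GCT ATA GGT — ATG at 44, stop TAG at 53 → 12 nt.
Frame -3: CAT AAA TTC AGT ACC TGC ATG TGA TTC ATG TAA GGC GGG TAA TGA CTG ACT AGT CTC ACC AGG CAA GTT GAG CTA TAG — ATG at 21, stop TGA at 24 → 6 nt; ATG at 30, stop TAA at 33 → 6 nt.
Longest: frame -2, positions 44–55, 12 nt = 4 codons = 3 aa. → 3 amino acids.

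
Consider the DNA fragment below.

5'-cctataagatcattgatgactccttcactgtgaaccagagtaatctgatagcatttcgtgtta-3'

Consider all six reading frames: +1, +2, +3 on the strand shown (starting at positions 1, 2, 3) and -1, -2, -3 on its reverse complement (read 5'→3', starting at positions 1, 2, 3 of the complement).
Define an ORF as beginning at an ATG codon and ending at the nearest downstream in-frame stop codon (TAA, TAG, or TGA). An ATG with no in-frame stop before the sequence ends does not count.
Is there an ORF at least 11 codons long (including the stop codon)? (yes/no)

no

Reverse complement (5'→3'): TAACACGAAATGCTATCAGATTACTCTGGTTCACAGTGAAGGAGTCATCAATGATCTTATAGG
Frame +1: CCT ATA AGA TCA TTG ATG ACT CCT TCA CTG TGA ACC AGA GTA ATC TGA TAG CAT TTC GTG TTA — ATG at 16, stop TGA at 31 → 18 nt.
Frame +2: CTA TAA GAT CAT TGA TGA CTC CTT CAC TGT GAA CCA GAG TAA TCT GAT AGC ATT TCG TGT — no ATG→stop ORF.
Frame +3: TAT AAG ATC ATT GAT GAC TCC TTC ACT GTG AAC CAG AGT AAT CTG ATA GCA TTT CGT GTT — no ATG→stop ORF.
Frame -1: TAA CAC GAA ATG CTA TCA GAT TAC TCT GGT TCA CAG TGA AGG AGT CAT CAA TGA TCT TAT AGG — ATG at 10, stop TGA at 37 → 30 nt.
Frame -2: AAC ACG AAA TGC TAT CAG ATT ACT CTG GTT CAC AGT GAA GGA GTC ATC AAT GAT CTT ATA — no ATG→stop ORF.
Frame -3: ACA CGA AAT GCT ATC AGA TTA CTC TGG TTC ACA GTG AAG GAG TCA TCA ATG ATC TTA TAG — ATG at 51, stop TAG at 60 → 12 nt.
Largest ORF found is 10 codons < 11, so no.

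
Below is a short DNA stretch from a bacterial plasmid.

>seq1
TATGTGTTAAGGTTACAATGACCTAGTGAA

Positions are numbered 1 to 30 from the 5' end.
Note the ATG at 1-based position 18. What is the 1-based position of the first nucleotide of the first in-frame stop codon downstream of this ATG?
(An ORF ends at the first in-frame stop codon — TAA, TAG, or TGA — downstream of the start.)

24

Codons from position 18: ATG (18–20), ACC (21–23), TAG (24–26).
TAG is a stop codon; it begins at position 24.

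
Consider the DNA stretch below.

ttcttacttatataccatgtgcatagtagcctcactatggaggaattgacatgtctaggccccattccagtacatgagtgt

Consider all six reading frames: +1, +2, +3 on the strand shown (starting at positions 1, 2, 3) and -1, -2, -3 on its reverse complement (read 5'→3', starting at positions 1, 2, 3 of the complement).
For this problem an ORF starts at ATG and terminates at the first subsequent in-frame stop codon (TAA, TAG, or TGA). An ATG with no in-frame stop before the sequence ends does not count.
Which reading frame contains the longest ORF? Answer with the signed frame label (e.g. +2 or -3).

Reverse complement (5'→3'): ACACTCATGTACTGGAATGGGGCCTAGACATGTCAATTCCTCCATAGTGAGGCTACTATGCACATGGTATATAAGTAAGAA
Frame +1: TTC TTA CTT ATA TAC CAT GTG CAT AGT AGC CTC ACT ATG GAG GAA TTG ACA TGT CTA GGC CCC ATT CCA GTA CAT GAG TGT — no ATG→stop ORF.
Frame +2: TCT TAC TTA TAT ACC ATG TGC ATA GTA GCC TCA CTA TGG AGG AAT TGA CAT GTC TAG GCC CCA TTC CAG TAC ATG AGT — ATG at 17, stop TGA at 47 → 33 nt.
Frame +3: CTT ACT TAT ATA CCA TGT GCA TAG TAG CCT CAC TAT GGA GGA ATT GAC ATG TCT AGG CCC CAT TCC AGT ACA TGA GTG — ATG at 51, stop TGA at 75 → 27 nt.
Frame -1: ACA CTC ATG TAC TGG AAT GGG GCC TAG ACA TGT CAA TTC CTC CAT AGT GAG GCT ACT ATG CAC ATG GTA TAT AAG TAA GAA — ATG at 7, stop TAG at 25 → 21 nt; ATG at 58, stop TAA at 76 → 21 nt; ATG at 64, stop TAA at 76 → 15 nt.
Frame -2: CAC TCA TGT ACT GGA ATG GGG CCT AGA CAT GTC AAT TCC TCC ATA GTG AGG CTA CTA TGC ACA TGG TAT ATA AGT AAG — no ATG→stop ORF.
Frame -3: ACT CAT GTA CTG GAA TGG GGC CTA GAC ATG TCA ATT CCT CCA TAG TGA GGC TAC TAT GCA CAT GGT ATA TAA GTA AGA — ATG at 30, stop TAG at 45 → 18 nt.
Longest ORF is 33 nt in frame +2 (positions 17–49).

+2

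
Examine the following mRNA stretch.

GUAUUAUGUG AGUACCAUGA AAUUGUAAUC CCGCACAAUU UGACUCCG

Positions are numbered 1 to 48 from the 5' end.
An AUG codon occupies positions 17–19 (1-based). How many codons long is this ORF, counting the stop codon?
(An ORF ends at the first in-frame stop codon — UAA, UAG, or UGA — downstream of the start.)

Codons from position 17: AUG (17–19), AAA (20–22), UUG (23–25), UAA (26–28).
UAA is the first in-frame stop; that's 4 codons including the stop.

4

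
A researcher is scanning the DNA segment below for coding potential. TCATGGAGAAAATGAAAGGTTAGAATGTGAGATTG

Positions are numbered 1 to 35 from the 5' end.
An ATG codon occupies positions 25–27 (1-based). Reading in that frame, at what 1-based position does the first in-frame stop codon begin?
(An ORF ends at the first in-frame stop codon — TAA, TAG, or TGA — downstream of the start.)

28

Codons from position 25: ATG (25–27), TGA (28–30).
TGA is a stop codon; it begins at position 28.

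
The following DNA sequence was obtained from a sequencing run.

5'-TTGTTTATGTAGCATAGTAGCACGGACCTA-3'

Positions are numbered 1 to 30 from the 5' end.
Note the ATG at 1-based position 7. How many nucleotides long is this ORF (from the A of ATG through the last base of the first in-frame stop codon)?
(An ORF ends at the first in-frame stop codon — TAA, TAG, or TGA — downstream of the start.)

Codons from position 7: ATG (7–9), TAG (10–12).
TAG is the first in-frame stop; ORF spans 7–12, 6 nucleotides.

6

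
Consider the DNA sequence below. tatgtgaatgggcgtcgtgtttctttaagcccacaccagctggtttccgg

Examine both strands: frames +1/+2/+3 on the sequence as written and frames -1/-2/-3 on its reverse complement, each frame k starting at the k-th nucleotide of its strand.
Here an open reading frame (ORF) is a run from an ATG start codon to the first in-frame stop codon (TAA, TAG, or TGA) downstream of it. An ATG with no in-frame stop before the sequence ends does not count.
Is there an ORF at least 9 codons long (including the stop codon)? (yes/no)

Reverse complement (5'→3'): CCGGAAACCAGCTGGTGTGGGCTTAAAGAAACACGACGCCCATTCACATA
Frame +1: TAT GTG AAT GGG CGT CGT GTT TCT TTA AGC CCA CAC CAG CTG GTT TCC — no ATG→stop ORF.
Frame +2: ATG TGA ATG GGC GTC GTG TTT CTT TAA GCC CAC ACC AGC TGG TTT CCG — ATG at 2, stop TGA at 5 → 6 nt; ATG at 8, stop TAA at 26 → 21 nt.
Frame +3: TGT GAA TGG GCG TCG TGT TTC TTT AAG CCC ACA CCA GCT GGT TTC CGG — no ATG→stop ORF.
Frame -1: CCG GAA ACC AGC TGG TGT GGG CTT AAA GAA ACA CGA CGC CCA TTC ACA — no ATG→stop ORF.
Frame -2: CGG AAA CCA GCT GGT GTG GGC TTA AAG AAA CAC GAC GCC CAT TCA CAT — no ATG→stop ORF.
Frame -3: GGA AAC CAG CTG GTG TGG GCT TAA AGA AAC ACG ACG CCC ATT CAC ATA — no ATG→stop ORF.
Largest ORF found is 7 codons < 9, so no.

no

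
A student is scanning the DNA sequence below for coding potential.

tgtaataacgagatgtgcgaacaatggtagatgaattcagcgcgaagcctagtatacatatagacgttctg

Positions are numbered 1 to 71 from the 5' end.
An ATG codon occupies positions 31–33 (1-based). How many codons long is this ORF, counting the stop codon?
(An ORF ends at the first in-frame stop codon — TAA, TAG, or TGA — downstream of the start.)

Codons from position 31: ATG (31–33), AAT (34–36), TCA (37–39), GCG (40–42), CGA (43–45), AGC (46–48), CTA (49–51), GTA (52–54), TAC (55–57), ATA (58–60), TAG (61–63).
TAG is the first in-frame stop; that's 11 codons including the stop.

11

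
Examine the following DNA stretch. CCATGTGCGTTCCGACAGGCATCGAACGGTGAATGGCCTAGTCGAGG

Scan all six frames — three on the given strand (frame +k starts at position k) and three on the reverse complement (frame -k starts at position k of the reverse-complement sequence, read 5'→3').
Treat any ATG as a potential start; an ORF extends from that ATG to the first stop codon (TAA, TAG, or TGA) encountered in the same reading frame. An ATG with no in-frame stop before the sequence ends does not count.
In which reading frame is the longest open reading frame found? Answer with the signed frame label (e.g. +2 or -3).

+3

Reverse complement (5'→3'): CCTCGACTAGGCCATTCACCGTTCGATGCCTGTCGGAACGCACATGG
Frame +1: CCA TGT GCG TTC CGA CAG GCA TCG AAC GGT GAA TGG CCT AGT CGA — no ATG→stop ORF.
Frame +2: CAT GTG CGT TCC GAC AGG CAT CGA ACG GTG AAT GGC CTA GTC GAG — no ATG→stop ORF.
Frame +3: ATG TGC GTT CCG ACA GGC ATC GAA CGG TGA ATG GCC TAG TCG AGG — ATG at 3, stop TGA at 30 → 30 nt; ATG at 33, stop TAG at 39 → 9 nt.
Frame -1: CCT CGA CTA GGC CAT TCA CCG TTC GAT GCC TGT CGG AAC GCA CAT — no ATG→stop ORF.
Frame -2: CTC GAC TAG GCC ATT CAC CGT TCG ATG CCT GTC GGA ACG CAC ATG — no ATG→stop ORF.
Frame -3: TCG ACT AGG CCA TTC ACC GTT CGA TGC CTG TCG GAA CGC ACA TGG — no ATG→stop ORF.
Longest ORF is 30 nt in frame +3 (positions 3–32).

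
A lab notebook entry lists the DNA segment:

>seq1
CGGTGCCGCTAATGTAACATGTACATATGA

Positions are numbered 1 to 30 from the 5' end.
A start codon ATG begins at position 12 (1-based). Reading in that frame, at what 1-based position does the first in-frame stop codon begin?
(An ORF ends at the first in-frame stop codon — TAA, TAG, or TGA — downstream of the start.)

15

Codons from position 12: ATG (12–14), TAA (15–17).
TAA is a stop codon; it begins at position 15.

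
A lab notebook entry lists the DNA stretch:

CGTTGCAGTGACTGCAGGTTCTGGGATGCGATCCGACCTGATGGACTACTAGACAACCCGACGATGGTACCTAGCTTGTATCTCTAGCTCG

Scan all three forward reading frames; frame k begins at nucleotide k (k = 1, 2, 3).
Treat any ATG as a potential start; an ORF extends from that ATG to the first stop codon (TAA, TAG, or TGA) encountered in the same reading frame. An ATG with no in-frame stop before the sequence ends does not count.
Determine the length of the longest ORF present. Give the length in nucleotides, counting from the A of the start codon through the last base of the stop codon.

27

Frame 1: CGT TGC AGT GAC TGC AGG TTC TGG GAT GCG ATC CGA CCT GAT GGA CTA CTA GAC AAC CCG ACG ATG GTA CCT AGC TTG TAT CTC TAG CTC — ATG at 64, stop TAG at 85 → 24 nt.
Frame 2: GTT GCA GTG ACT GCA GGT TCT GGG ATG CGA TCC GAC CTG ATG GAC TAC TAG ACA ACC CGA CGA TGG TAC CTA GCT TGT ATC TCT AGC TCG — ATG at 26, stop TAG at 50 → 27 nt; ATG at 41, stop TAG at 50 → 12 nt.
Frame 3: TTG CAG TGA CTG CAG GTT CTG GGA TGC GAT CCG ACC TGA TGG ACT ACT AGA CAA CCC GAC GAT GGT ACC TAG CTT GTA TCT CTA GCT — no ATG→stop ORF.
Longest: frame 2, positions 26–52, 27 nt = 9 codons = 8 aa. → 27 nucleotides.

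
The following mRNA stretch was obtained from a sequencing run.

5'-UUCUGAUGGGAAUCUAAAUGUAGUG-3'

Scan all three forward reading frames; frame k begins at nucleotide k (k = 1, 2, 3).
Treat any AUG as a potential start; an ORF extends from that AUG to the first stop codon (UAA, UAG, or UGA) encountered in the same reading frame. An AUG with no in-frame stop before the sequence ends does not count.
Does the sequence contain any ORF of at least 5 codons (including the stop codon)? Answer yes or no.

Frame 1: UUC UGA UGG GAA UCU AAA UGU AGU — no AUG→stop ORF.
Frame 2: UCU GAU GGG AAU CUA AAU GUA GUG — no AUG→stop ORF.
Frame 3: CUG AUG GGA AUC UAA AUG UAG — AUG at 6, stop UAA at 15 → 12 nt; AUG at 18, stop UAG at 21 → 6 nt.
Largest ORF found is 4 codons < 5, so no.

no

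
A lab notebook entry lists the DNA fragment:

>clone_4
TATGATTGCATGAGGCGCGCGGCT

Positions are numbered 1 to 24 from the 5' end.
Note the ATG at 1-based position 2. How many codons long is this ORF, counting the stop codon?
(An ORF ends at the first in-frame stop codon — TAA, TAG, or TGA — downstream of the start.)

Codons from position 2: ATG (2–4), ATT (5–7), GCA (8–10), TGA (11–13).
TGA is the first in-frame stop; that's 4 codons including the stop.

4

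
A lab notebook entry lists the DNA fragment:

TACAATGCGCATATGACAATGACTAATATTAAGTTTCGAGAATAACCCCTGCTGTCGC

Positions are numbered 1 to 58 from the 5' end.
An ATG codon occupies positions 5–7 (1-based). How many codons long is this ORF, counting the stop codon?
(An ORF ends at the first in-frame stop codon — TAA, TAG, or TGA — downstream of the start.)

4

Codons from position 5: ATG (5–7), CGC (8–10), ATA (11–13), TGA (14–16).
TGA is the first in-frame stop; that's 4 codons including the stop.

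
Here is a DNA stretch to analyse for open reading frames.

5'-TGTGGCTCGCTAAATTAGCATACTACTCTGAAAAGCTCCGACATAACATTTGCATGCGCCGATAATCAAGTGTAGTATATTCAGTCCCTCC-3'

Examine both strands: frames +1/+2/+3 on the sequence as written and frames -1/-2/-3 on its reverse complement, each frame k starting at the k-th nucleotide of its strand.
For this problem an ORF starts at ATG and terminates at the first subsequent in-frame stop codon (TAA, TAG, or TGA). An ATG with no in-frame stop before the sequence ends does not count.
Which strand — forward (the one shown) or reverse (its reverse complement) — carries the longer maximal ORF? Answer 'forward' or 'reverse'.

reverse

Reverse complement (5'→3'): GGAGGGACTGAATATACTACACTTGATTATCGGCGCATGCAAATGTTATGTCGGAGCTTTTCAGAGTAGTATGCTAATTTAGCGAGCCACA
Frame +1: TGT GGC TCG CTA AAT TAG CAT ACT ACT CTG AAA AGC TCC GAC ATA ACA TTT GCA TGC GCC GAT AAT CAA GTG TAG TAT ATT CAG TCC CTC — no ATG→stop ORF.
Frame +2: GTG GCT CGC TAA ATT AGC ATA CTA CTC TGA AAA GCT CCG ACA TAA CAT TTG CAT GCG CCG ATA ATC AAG TGT AGT ATA TTC AGT CCC TCC — no ATG→stop ORF.
Frame +3: TGG CTC GCT AAA TTA GCA TAC TAC TCT GAA AAG CTC CGA CAT AAC ATT TGC ATG CGC CGA TAA TCA AGT GTA GTA TAT TCA GTC CCT — ATG at 54, stop TAA at 63 → 12 nt.
Frame -1: GGA GGG ACT GAA TAT ACT ACA CTT GAT TAT CGG CGC ATG CAA ATG TTA TGT CGG AGC TTT TCA GAG TAG TAT GCT AAT TTA GCG AGC CAC — ATG at 37, stop TAG at 67 → 33 nt; ATG at 43, stop TAG at 67 → 27 nt.
Frame -2: GAG GGA CTG AAT ATA CTA CAC TTG ATT ATC GGC GCA TGC AAA TGT TAT GTC GGA GCT TTT CAG AGT AGT ATG CTA ATT TAG CGA GCC ACA — ATG at 71, stop TAG at 80 → 12 nt.
Frame -3: AGG GAC TGA ATA TAC TAC ACT TGA TTA TCG GCG CAT GCA AAT GTT ATG TCG GAG CTT TTC AGA GTA GTA TGC TAA TTT AGC GAG CCA — ATG at 48, stop TAA at 75 → 30 nt.
Forward-strand max 12 nt; reverse-strand max 33 nt. The reverse strand has the longer ORF.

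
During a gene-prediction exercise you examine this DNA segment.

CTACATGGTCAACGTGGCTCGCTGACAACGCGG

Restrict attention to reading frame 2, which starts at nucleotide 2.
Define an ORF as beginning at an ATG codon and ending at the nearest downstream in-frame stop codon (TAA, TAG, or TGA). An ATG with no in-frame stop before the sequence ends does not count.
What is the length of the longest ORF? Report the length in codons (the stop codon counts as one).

7

Frame 2: TAC ATG GTC AAC GTG GCT CGC TGA CAA CGC — ATG at 5, stop TGA at 23 → 21 nt.
Longest: frame 2, positions 5–25, 21 nt = 7 codons = 6 aa. → 7 codons.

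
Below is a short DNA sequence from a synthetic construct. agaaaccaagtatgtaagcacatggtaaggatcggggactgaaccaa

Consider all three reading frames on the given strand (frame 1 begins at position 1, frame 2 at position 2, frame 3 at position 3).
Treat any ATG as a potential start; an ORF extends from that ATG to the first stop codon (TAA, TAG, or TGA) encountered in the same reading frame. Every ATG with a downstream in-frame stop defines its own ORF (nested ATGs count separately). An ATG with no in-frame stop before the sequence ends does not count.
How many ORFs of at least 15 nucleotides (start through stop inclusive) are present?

Frame 1: AGA AAC CAA GTA TGT AAG CAC ATG GTA AGG ATC GGG GAC TGA ACC — ATG at 22, stop TGA at 40 → 21 nt.
Frame 2: GAA ACC AAG TAT GTA AGC ACA TGG TAA GGA TCG GGG ACT GAA CCA — no ATG→stop ORF.
Frame 3: AAA CCA AGT ATG TAA GCA CAT GGT AAG GAT CGG GGA CTG AAC CAA — ATG at 12, stop TAA at 15 → 6 nt.
ORFs ≥ 15 nucleotides: frame 1 22–42 (21 nucleotides). Count = 1.

1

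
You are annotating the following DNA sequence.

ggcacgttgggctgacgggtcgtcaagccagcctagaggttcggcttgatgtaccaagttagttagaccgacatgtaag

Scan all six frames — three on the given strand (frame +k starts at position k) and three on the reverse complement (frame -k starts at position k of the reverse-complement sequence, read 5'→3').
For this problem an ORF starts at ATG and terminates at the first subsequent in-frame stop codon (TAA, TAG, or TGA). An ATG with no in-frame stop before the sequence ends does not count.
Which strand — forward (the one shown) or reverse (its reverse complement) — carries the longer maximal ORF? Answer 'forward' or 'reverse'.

forward

Reverse complement (5'→3'): CTTACATGTCGGTCTAACTAACTTGGTACATCAAGCCGAACCTCTAGGCTGGCTTGACGACCCGTCAGCCCAACGTGCC
Frame +1: GGC ACG TTG GGC TGA CGG GTC GTC AAG CCA GCC TAG AGG TTC GGC TTG ATG TAC CAA GTT AGT TAG ACC GAC ATG TAA — ATG at 49, stop TAG at 64 → 18 nt; ATG at 73, stop TAA at 76 → 6 nt.
Frame +2: GCA CGT TGG GCT GAC GGG TCG TCA AGC CAG CCT AGA GGT TCG GCT TGA TGT ACC AAG TTA GTT AGA CCG ACA TGT AAG — no ATG→stop ORF.
Frame +3: CAC GTT GGG CTG ACG GGT CGT CAA GCC AGC CTA GAG GTT CGG CTT GAT GTA CCA AGT TAG TTA GAC CGA CAT GTA — no ATG→stop ORF.
Frame -1: CTT ACA TGT CGG TCT AAC TAA CTT GGT ACA TCA AGC CGA ACC TCT AGG CTG GCT TGA CGA CCC GTC AGC CCA ACG TGC — no ATG→stop ORF.
Frame -2: TTA CAT GTC GGT CTA ACT AAC TTG GTA CAT CAA GCC GAA CCT CTA GGC TGG CTT GAC GAC CCG TCA GCC CAA CGT GCC — no ATG→stop ORF.
Frame -3: TAC ATG TCG GTC TAA CTA ACT TGG TAC ATC AAG CCG AAC CTC TAG GCT GGC TTG ACG ACC CGT CAG CCC AAC GTG — ATG at 6, stop TAA at 15 → 12 nt.
Forward-strand max 18 nt; reverse-strand max 12 nt. The forward strand has the longer ORF.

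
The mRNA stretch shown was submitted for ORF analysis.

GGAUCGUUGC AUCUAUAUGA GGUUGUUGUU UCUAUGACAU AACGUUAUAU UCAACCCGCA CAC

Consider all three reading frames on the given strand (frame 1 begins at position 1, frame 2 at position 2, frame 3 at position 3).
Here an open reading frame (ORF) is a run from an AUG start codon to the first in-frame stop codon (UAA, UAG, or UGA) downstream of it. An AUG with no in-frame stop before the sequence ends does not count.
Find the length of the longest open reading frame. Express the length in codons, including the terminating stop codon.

Frame 1: GGA UCG UUG CAU CUA UAU GAG GUU GUU GUU UCU AUG ACA UAA CGU UAU AUU CAA CCC GCA CAC — AUG at 34, stop UAA at 40 → 9 nt.
Frame 2: GAU CGU UGC AUC UAU AUG AGG UUG UUG UUU CUA UGA CAU AAC GUU AUA UUC AAC CCG CAC — AUG at 17, stop UGA at 35 → 21 nt.
Frame 3: AUC GUU GCA UCU AUA UGA GGU UGU UGU UUC UAU GAC AUA ACG UUA UAU UCA ACC CGC ACA — no AUG→stop ORF.
Longest: frame 2, positions 17–37, 21 nt = 7 codons = 6 aa. → 7 codons.

7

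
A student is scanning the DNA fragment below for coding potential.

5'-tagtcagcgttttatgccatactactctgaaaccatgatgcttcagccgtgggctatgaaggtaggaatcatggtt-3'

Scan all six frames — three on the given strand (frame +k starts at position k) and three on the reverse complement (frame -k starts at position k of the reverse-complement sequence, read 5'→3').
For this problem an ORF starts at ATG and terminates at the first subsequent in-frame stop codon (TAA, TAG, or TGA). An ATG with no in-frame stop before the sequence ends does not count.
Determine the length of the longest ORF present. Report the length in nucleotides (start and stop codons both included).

30

Reverse complement (5'→3'): AACCATGATTCCTACCTTCATAGCCCACGGCTGAAGCATCATGGTTTCAGAGTAGTATGGCATAAAACGCTGACTA
Frame +1: TAG TCA GCG TTT TAT GCC ATA CTA CTC TGA AAC CAT GAT GCT TCA GCC GTG GGC TAT GAA GGT AGG AAT CAT GGT — no ATG→stop ORF.
Frame +2: AGT CAG CGT TTT ATG CCA TAC TAC TCT GAA ACC ATG ATG CTT CAG CCG TGG GCT ATG AAG GTA GGA ATC ATG GTT — no ATG→stop ORF.
Frame +3: GTC AGC GTT TTA TGC CAT ACT ACT CTG AAA CCA TGA TGC TTC AGC CGT GGG CTA TGA AGG TAG GAA TCA TGG — no ATG→stop ORF.
Frame -1: AAC CAT GAT TCC TAC CTT CAT AGC CCA CGG CTG AAG CAT CAT GGT TTC AGA GTA GTA TGG CAT AAA ACG CTG ACT — no ATG→stop ORF.
Frame -2: ACC ATG ATT CCT ACC TTC ATA GCC CAC GGC TGA AGC ATC ATG GTT TCA GAG TAG TAT GGC ATA AAA CGC TGA CTA — ATG at 5, stop TGA at 32 → 30 nt; ATG at 41, stop TAG at 53 → 15 nt.
Frame -3: CCA TGA TTC CTA CCT TCA TAG CCC ACG GCT GAA GCA TCA TGG TTT CAG AGT AGT ATG GCA TAA AAC GCT GAC — ATG at 57, stop TAA at 63 → 9 nt.
Longest: frame -2, positions 5–34, 30 nt = 10 codons = 9 aa. → 30 nucleotides.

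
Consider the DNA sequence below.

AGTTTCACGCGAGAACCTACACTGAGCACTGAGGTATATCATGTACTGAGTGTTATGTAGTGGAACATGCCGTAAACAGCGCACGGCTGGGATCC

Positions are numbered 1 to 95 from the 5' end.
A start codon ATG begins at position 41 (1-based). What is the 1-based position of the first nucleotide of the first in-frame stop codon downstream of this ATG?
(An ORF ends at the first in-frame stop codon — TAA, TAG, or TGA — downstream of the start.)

Codons from position 41: ATG (41–43), TAC (44–46), TGA (47–49).
TGA is a stop codon; it begins at position 47.

47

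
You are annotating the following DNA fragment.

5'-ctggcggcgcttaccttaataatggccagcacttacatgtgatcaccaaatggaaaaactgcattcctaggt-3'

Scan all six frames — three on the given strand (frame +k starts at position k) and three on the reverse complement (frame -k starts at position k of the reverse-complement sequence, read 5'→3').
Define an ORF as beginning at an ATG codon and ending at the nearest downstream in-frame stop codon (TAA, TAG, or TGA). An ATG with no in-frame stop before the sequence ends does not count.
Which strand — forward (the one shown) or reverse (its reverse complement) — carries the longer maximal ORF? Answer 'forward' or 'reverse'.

Reverse complement (5'→3'): ACCTAGGAATGCAGTTTTTCCATTTGGTGATCACATGTAAGTGCTGGCCATTATTAAGGTAAGCGCCGCCAG
Frame +1: CTG GCG GCG CTT ACC TTA ATA ATG GCC AGC ACT TAC ATG TGA TCA CCA AAT GGA AAA ACT GCA TTC CTA GGT — ATG at 22, stop TGA at 40 → 21 nt; ATG at 37, stop TGA at 40 → 6 nt.
Frame +2: TGG CGG CGC TTA CCT TAA TAA TGG CCA GCA CTT ACA TGT GAT CAC CAA ATG GAA AAA CTG CAT TCC TAG — ATG at 50, stop TAG at 68 → 21 nt.
Frame +3: GGC GGC GCT TAC CTT AAT AAT GGC CAG CAC TTA CAT GTG ATC ACC AAA TGG AAA AAC TGC ATT CCT AGG — no ATG→stop ORF.
Frame -1: ACC TAG GAA TGC AGT TTT TCC ATT TGG TGA TCA CAT GTA AGT GCT GGC CAT TAT TAA GGT AAG CGC CGC CAG — no ATG→stop ORF.
Frame -2: CCT AGG AAT GCA GTT TTT CCA TTT GGT GAT CAC ATG TAA GTG CTG GCC ATT ATT AAG GTA AGC GCC GCC — ATG at 35, stop TAA at 38 → 6 nt.
Frame -3: CTA GGA ATG CAG TTT TTC CAT TTG GTG ATC ACA TGT AAG TGC TGG CCA TTA TTA AGG TAA GCG CCG CCA — ATG at 9, stop TAA at 60 → 54 nt.
Forward-strand max 21 nt; reverse-strand max 54 nt. The reverse strand has the longer ORF.

reverse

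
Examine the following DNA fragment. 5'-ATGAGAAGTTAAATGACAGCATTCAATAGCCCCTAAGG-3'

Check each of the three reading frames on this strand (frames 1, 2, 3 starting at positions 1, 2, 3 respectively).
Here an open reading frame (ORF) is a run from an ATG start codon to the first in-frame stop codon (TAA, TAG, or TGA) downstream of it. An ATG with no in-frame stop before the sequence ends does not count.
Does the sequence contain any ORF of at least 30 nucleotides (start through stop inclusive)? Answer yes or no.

Frame 1: ATG AGA AGT TAA ATG ACA GCA TTC AAT AGC CCC TAA — ATG at 1, stop TAA at 10 → 12 nt; ATG at 13, stop TAA at 34 → 24 nt.
Frame 2: TGA GAA GTT AAA TGA CAG CAT TCA ATA GCC CCT AAG — no ATG→stop ORF.
Frame 3: GAG AAG TTA AAT GAC AGC ATT CAA TAG CCC CTA AGG — no ATG→stop ORF.
Largest ORF found is 24 nucleotides < 30, so no.

no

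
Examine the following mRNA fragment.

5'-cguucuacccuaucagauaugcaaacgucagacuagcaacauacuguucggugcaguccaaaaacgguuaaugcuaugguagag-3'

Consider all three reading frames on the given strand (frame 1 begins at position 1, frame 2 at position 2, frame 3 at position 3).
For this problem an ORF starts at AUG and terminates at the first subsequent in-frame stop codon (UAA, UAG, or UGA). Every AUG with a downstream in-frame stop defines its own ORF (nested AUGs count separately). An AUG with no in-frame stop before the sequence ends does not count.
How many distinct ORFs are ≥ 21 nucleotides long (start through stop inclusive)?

Frame 1: CGU UCU ACC CUA UCA GAU AUG CAA ACG UCA GAC UAG CAA CAU ACU GUU CGG UGC AGU CCA AAA ACG GUU AAU GCU AUG GUA GAG — AUG at 19, stop UAG at 34 → 18 nt.
Frame 2: GUU CUA CCC UAU CAG AUA UGC AAA CGU CAG ACU AGC AAC AUA CUG UUC GGU GCA GUC CAA AAA CGG UUA AUG CUA UGG UAG — AUG at 71, stop UAG at 80 → 12 nt.
Frame 3: UUC UAC CCU AUC AGA UAU GCA AAC GUC AGA CUA GCA ACA UAC UGU UCG GUG CAG UCC AAA AAC GGU UAA UGC UAU GGU AGA — no AUG→stop ORF.
No ORF reaches 21 nucleotides. Count = 0.

0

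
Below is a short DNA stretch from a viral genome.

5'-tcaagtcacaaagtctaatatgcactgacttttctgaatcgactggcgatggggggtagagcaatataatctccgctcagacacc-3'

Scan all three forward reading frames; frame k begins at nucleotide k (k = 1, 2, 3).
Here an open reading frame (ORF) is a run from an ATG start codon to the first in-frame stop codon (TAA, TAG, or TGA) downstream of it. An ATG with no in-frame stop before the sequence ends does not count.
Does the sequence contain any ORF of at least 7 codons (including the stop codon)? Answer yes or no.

yes

Frame 1: TCA AGT CAC AAA GTC TAA TAT GCA CTG ACT TTT CTG AAT CGA CTG GCG ATG GGG GGT AGA GCA ATA TAA TCT CCG CTC AGA CAC — ATG at 49, stop TAA at 67 → 21 nt.
Frame 2: CAA GTC ACA AAG TCT AAT ATG CAC TGA CTT TTC TGA ATC GAC TGG CGA TGG GGG GTA GAG CAA TAT AAT CTC CGC TCA GAC ACC — ATG at 20, stop TGA at 26 → 9 nt.
Frame 3: AAG TCA CAA AGT CTA ATA TGC ACT GAC TTT TCT GAA TCG ACT GGC GAT GGG GGG TAG AGC AAT ATA ATC TCC GCT CAG ACA — no ATG→stop ORF.
Frame 1 has an ORF of 7 codons (positions 49–69) ≥ 7, so yes.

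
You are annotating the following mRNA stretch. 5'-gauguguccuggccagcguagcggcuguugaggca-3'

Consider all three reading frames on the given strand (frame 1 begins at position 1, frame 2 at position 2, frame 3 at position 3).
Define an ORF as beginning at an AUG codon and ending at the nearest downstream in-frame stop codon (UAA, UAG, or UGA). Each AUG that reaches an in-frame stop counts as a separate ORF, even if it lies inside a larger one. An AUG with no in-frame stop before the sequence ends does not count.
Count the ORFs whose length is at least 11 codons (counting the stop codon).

0

Frame 1: GAU GUG UCC UGG CCA GCG UAG CGG CUG UUG AGG — no AUG→stop ORF.
Frame 2: AUG UGU CCU GGC CAG CGU AGC GGC UGU UGA GGC — AUG at 2, stop UGA at 29 → 30 nt.
Frame 3: UGU GUC CUG GCC AGC GUA GCG GCU GUU GAG GCA — no AUG→stop ORF.
No ORF reaches 11 codons. Count = 0.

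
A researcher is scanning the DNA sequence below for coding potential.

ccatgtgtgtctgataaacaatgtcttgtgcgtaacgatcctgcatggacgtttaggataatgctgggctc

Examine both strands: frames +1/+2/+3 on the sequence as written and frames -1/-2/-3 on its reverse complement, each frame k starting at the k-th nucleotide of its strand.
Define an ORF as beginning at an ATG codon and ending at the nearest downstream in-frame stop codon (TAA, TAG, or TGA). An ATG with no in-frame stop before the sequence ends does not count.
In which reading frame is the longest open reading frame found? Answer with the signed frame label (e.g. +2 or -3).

Reverse complement (5'→3'): GAGCCCAGCATTATCCTAAACGTCCATGCAGGATCGTTACGCACAAGACATTGTTTATCAGACACACATGG
Frame +1: CCA TGT GTG TCT GAT AAA CAA TGT CTT GTG CGT AAC GAT CCT GCA TGG ACG TTT AGG ATA ATG CTG GGC — no ATG→stop ORF.
Frame +2: CAT GTG TGT CTG ATA AAC AAT GTC TTG TGC GTA ACG ATC CTG CAT GGA CGT TTA GGA TAA TGC TGG GCT — no ATG→stop ORF.
Frame +3: ATG TGT GTC TGA TAA ACA ATG TCT TGT GCG TAA CGA TCC TGC ATG GAC GTT TAG GAT AAT GCT GGG CTC — ATG at 3, stop TGA at 12 → 12 nt; ATG at 21, stop TAA at 33 → 15 nt; ATG at 45, stop TAG at 54 → 12 nt.
Frame -1: GAG CCC AGC ATT ATC CTA AAC GTC CAT GCA GGA TCG TTA CGC ACA AGA CAT TGT TTA TCA GAC ACA CAT — no ATG→stop ORF.
Frame -2: AGC CCA GCA TTA TCC TAA ACG TCC ATG CAG GAT CGT TAC GCA CAA GAC ATT GTT TAT CAG ACA CAC ATG — no ATG→stop ORF.
Frame -3: GCC CAG CAT TAT CCT AAA CGT CCA TGC AGG ATC GTT ACG CAC AAG ACA TTG TTT ATC AGA CAC ACA TGG — no ATG→stop ORF.
Longest ORF is 15 nt in frame +3 (positions 21–35).

+3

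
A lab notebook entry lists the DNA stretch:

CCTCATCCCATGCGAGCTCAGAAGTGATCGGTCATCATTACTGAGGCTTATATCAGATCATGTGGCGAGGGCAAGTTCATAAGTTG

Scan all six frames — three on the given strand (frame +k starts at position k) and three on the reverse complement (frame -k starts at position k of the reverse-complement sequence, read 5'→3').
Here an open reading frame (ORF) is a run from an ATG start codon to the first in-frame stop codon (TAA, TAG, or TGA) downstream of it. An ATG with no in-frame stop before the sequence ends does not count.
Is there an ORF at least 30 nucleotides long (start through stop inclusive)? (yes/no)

yes

Reverse complement (5'→3'): CAACTTATGAACTTGCCCTCGCCACATGATCTGATATAAGCCTCAGTAATGATGACCGATCACTTCTGAGCTCGCATGGGATGAGG
Frame +1: CCT CAT CCC ATG CGA GCT CAG AAG TGA TCG GTC ATC ATT ACT GAG GCT TAT ATC AGA TCA TGT GGC GAG GGC AAG TTC ATA AGT — ATG at 10, stop TGA at 25 → 18 nt.
Frame +2: CTC ATC CCA TGC GAG CTC AGA AGT GAT CGG TCA TCA TTA CTG AGG CTT ATA TCA GAT CAT GTG GCG AGG GCA AGT TCA TAA GTT — no ATG→stop ORF.
Frame +3: TCA TCC CAT GCG AGC TCA GAA GTG ATC GGT CAT CAT TAC TGA GGC TTA TAT CAG ATC ATG TGG CGA GGG CAA GTT CAT AAG TTG — no ATG→stop ORF.
Frame -1: CAA CTT ATG AAC TTG CCC TCG CCA CAT GAT CTG ATA TAA GCC TCA GTA ATG ATG ACC GAT CAC TTC TGA GCT CGC ATG GGA TGA — ATG at 7, stop TAA at 37 → 33 nt; ATG at 49, stop TGA at 67 → 21 nt; ATG at 52, stop TGA at 67 → 18 nt; ATG at 76, stop TGA at 82 → 9 nt.
Frame -2: AAC TTA TGA ACT TGC CCT CGC CAC ATG ATC TGA TAT AAG CCT CAG TAA TGA TGA CCG ATC ACT TCT GAG CTC GCA TGG GAT GAG — ATG at 26, stop TGA at 32 → 9 nt.
Frame -3: ACT TAT GAA CTT GCC CTC GCC ACA TGA TCT GAT ATA AGC CTC AGT AAT GAT GAC CGA TCA CTT CTG AGC TCG CAT GGG ATG AGG — no ATG→stop ORF.
Frame -1 has an ORF of 33 nucleotides (positions 7–39) ≥ 30, so yes.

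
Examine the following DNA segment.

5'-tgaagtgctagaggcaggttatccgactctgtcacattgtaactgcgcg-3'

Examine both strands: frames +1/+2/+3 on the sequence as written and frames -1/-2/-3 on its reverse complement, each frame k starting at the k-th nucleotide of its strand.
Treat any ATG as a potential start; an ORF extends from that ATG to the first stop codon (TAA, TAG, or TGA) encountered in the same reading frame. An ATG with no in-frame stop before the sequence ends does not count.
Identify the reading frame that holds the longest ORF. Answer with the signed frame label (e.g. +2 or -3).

Reverse complement (5'→3'): CGCGCAGTTACAATGTGACAGAGTCGGATAACCTGCCTCTAGCACTTCA
Frame +1: TGA AGT GCT AGA GGC AGG TTA TCC GAC TCT GTC ACA TTG TAA CTG CGC — no ATG→stop ORF.
Frame +2: GAA GTG CTA GAG GCA GGT TAT CCG ACT CTG TCA CAT TGT AAC TGC GCG — no ATG→stop ORF.
Frame +3: AAG TGC TAG AGG CAG GTT ATC CGA CTC TGT CAC ATT GTA ACT GCG — no ATG→stop ORF.
Frame -1: CGC GCA GTT ACA ATG TGA CAG AGT CGG ATA ACC TGC CTC TAG CAC TTC — ATG at 13, stop TGA at 16 → 6 nt.
Frame -2: GCG CAG TTA CAA TGT GAC AGA GTC GGA TAA CCT GCC TCT AGC ACT TCA — no ATG→stop ORF.
Frame -3: CGC AGT TAC AAT GTG ACA GAG TCG GAT AAC CTG CCT CTA GCA CTT — no ATG→stop ORF.
Longest ORF is 6 nt in frame -1 (positions 13–18).

-1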